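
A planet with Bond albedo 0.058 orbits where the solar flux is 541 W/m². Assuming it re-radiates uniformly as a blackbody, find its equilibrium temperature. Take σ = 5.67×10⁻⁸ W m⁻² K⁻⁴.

Power absorbed = (1−a)S·πR²; power emitted = 4πR²σT⁴. Equating and cancelling πR²:
T = ((1−a)S / 4σ)^(1/4) = (510 / (4 × 5.67×10⁻⁸))^(1/4) = (2.25×10^9)^(1/4).
T = 218 K.

T ≈ 218 K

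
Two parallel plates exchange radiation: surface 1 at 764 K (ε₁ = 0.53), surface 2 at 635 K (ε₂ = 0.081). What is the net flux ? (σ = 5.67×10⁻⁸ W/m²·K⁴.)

q ≈ 763 W/m²

For two large parallel gray plates, q = σ(T₁⁴ − T₂⁴) / (1/ε₁ + 1/ε₂ − 1).
1/ε₁ + 1/ε₂ − 1 = 1/0.53 + 1/0.081 − 1 = 13.23.
T₁⁴ − T₂⁴ = 3.41×10^11 − 1.63×10^11 = 1.78×10^11 K⁴.
q = 5.67×10⁻⁸ × 1.78×10^11 / 13.23 = 763 W/m².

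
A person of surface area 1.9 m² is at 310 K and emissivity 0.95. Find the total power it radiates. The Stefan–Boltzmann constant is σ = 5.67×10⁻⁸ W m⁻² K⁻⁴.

P = εσAT⁴ = 0.95 × 5.67×10⁻⁸ × 1.90 × (310)⁴ = 0.95 × 5.67×10⁻⁸ × 1.90 × 9.24×10^9.
P = 945 W.

P ≈ 945 W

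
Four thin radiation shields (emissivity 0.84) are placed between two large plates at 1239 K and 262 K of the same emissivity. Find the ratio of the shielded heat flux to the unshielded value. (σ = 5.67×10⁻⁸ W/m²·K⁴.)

ratio ≈ 0.200

With N identical shields there are N+1 = 5 gaps in series, each with the same radiative resistance, so the flux falls to 1/(N+1) of its unshielded value.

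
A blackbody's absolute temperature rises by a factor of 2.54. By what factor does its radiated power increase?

factor ≈ 41.6

P ∝ T⁴, so the power scales as (2.54)⁴ = 41.6.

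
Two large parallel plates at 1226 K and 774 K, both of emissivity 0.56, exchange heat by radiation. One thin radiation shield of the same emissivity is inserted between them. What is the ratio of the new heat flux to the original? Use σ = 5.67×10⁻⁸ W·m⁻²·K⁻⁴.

With N identical shields there are N+1 = 2 gaps in series, each with the same radiative resistance, so the flux falls to 1/(N+1) of its unshielded value.

ratio ≈ 0.500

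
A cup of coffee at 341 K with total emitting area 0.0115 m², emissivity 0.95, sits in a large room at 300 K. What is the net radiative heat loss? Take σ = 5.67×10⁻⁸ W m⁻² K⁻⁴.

Q ≈ 3.36 W

Q = εσA(T⁴ − T_s⁴). T⁴ − T_s⁴ = (341)⁴ − (300)⁴ = 1.35×10^10 − 8.10×10^9 = 5.42×10^9 K⁴.
Q = 0.95 × 5.67×10⁻⁸ × 0.0115 × 5.42×10^9 = 3.36 W.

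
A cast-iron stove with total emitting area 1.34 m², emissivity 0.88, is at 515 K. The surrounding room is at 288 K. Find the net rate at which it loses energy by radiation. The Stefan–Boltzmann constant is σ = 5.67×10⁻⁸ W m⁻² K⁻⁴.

Q ≈ 4240 W

Q = εσA(T⁴ − T_s⁴). T⁴ − T_s⁴ = (515)⁴ − (288)⁴ = 7.03×10^10 − 6.88×10^9 = 6.35×10^10 K⁴.
Q = 0.88 × 5.67×10⁻⁸ × 1.34 × 6.35×10^10 = 4240 W.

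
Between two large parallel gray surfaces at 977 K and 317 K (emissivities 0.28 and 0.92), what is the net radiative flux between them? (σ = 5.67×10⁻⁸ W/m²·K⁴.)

q ≈ 14000 W/m²

For two large parallel gray plates, q = σ(T₁⁴ − T₂⁴) / (1/ε₁ + 1/ε₂ − 1).
1/ε₁ + 1/ε₂ − 1 = 1/0.28 + 1/0.92 − 1 = 3.658.
T₁⁴ − T₂⁴ = 9.11×10^11 − 1.01×10^10 = 9.01×10^11 K⁴.
q = 5.67×10⁻⁸ × 9.01×10^11 / 3.658 = 14000 W/m².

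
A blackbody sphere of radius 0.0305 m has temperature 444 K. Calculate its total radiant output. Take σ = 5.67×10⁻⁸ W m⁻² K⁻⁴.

P ≈ 25.8 W

A = 4πr² = 4π × (0.0305)² = 0.0117 m².
P = σAT⁴ = 5.67×10⁻⁸ × 0.0117 × (444)⁴ = 5.67×10⁻⁸ × 0.0117 × 3.89×10^10.
P = 25.8 W.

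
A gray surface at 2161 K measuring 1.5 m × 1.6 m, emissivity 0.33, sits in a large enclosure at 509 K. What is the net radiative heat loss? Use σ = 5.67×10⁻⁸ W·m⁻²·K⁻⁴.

Q ≈ 9.76×10^5 W

A = 1.5 × 1.6 = 2.40 m².
Q = εσA(T⁴ − T_s⁴). T⁴ − T_s⁴ = (2161)⁴ − (509)⁴ = 2.18×10^13 − 6.71×10^10 = 2.17×10^13 K⁴.
Q = 0.33 × 5.67×10⁻⁸ × 2.40 × 2.17×10^13 = 9.76×10^5 W.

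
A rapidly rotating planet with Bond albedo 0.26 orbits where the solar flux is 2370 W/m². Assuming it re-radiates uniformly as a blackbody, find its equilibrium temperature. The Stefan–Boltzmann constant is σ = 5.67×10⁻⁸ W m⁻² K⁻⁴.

T ≈ 297 K

Power absorbed = (1−a)S·πR²; power emitted = 4πR²σT⁴. Equating and cancelling πR²:
T = ((1−a)S / 4σ)^(1/4) = (1750 / (4 × 5.67×10⁻⁸))^(1/4) = (7.73×10^9)^(1/4).
T = 297 K.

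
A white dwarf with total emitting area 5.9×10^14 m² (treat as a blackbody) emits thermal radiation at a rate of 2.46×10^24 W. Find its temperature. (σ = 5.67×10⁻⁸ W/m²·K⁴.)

T ≈ 16500 K

From P = σAT⁴, T = (P / σA)^(1/4) = (2.46×10^24 / (5.67×10⁻⁸ × 5.90×10^14))^(1/4).
T = (7.35×10^16)^(1/4) = 16500 K.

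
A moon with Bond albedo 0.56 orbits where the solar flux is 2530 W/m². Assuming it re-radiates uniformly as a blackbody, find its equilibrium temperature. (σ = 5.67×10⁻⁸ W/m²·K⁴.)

T ≈ 265 K

Power absorbed = (1−a)S·πR²; power emitted = 4πR²σT⁴. Equating and cancelling πR²:
T = ((1−a)S / 4σ)^(1/4) = (1110 / (4 × 5.67×10⁻⁸))^(1/4) = (4.91×10^9)^(1/4).
T = 265 K.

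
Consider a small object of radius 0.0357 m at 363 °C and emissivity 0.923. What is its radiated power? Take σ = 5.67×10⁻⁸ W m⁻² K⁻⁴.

A = 4πr² = 4π × (0.0357)² = 0.0160 m².
363 °C = 636 K.
Stefan–Boltzmann: P = εσAT⁴ = 0.923 × 5.67×10⁻⁸ × 0.0160 × (636)⁴ = 0.923 × 5.67×10⁻⁸ × 0.0160 × 1.64×10^11.
P = 137 W.

P ≈ 137 W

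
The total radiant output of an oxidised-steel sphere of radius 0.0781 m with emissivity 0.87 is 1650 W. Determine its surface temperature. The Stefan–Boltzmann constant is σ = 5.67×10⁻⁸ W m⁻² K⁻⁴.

T ≈ 813 K

A = 4πr² = 4π × (0.0781)² = 0.0766 m².
From P = εσAT⁴, T = (P / εσA)^(1/4) = (1650 / (0.87 × 5.67×10⁻⁸ × 0.0766))^(1/4).
T = (4.36×10^11)^(1/4) = 813 K.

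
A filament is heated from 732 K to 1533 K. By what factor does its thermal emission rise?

P ∝ T⁴, so the ratio is (1533/732)⁴ = (2.094)⁴ = 19.2.

ratio ≈ 19.2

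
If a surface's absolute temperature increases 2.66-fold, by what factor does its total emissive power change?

factor ≈ 50.1

P ∝ T⁴, so the power scales as (2.66)⁴ = 50.1.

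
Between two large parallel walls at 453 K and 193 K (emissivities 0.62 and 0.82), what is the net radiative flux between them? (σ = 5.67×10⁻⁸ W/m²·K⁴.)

For two large parallel gray plates, q = σ(T₁⁴ − T₂⁴) / (1/ε₁ + 1/ε₂ − 1).
1/ε₁ + 1/ε₂ − 1 = 1/0.62 + 1/0.82 − 1 = 1.832.
T₁⁴ − T₂⁴ = 4.21×10^10 − 1.39×10^9 = 4.07×10^10 K⁴.
q = 5.67×10⁻⁸ × 4.07×10^10 / 1.832 = 1260 W/m².

q ≈ 1260 W/m²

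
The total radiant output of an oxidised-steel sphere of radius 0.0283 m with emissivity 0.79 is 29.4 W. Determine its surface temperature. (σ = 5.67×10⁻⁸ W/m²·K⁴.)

A = 4πr² = 4π × (0.0283)² = 0.0101 m².
From P = εσAT⁴, T = (P / εσA)^(1/4) = (29.4 / (0.79 × 5.67×10⁻⁸ × 0.0101))^(1/4).
T = (6.52×10^10)^(1/4) = 505 K.

T ≈ 505 K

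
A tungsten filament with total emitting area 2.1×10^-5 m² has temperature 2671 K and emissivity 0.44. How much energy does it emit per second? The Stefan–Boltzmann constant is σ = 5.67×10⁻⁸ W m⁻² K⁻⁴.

P ≈ 26.7 W

P = εσAT⁴ = 0.44 × 5.67×10⁻⁸ × 2.10×10^-5 × (2671)⁴ = 0.44 × 5.67×10⁻⁸ × 2.10×10^-5 × 5.09×10^13.
P = 26.7 W.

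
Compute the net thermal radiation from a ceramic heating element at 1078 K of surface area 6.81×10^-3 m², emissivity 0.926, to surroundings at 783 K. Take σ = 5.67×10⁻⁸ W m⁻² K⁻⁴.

Q ≈ 348 W

Q = εσA(T⁴ − T_s⁴). T⁴ − T_s⁴ = (1078)⁴ − (783)⁴ = 1.35×10^12 − 3.76×10^11 = 9.75×10^11 K⁴.
Q = 0.926 × 5.67×10⁻⁸ × 6.81×10^-3 × 9.75×10^11 = 348 W.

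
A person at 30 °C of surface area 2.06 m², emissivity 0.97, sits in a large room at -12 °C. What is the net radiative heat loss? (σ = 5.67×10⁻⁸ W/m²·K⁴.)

Q ≈ 429 W

Convert: 30 °C = 303 K; -12 °C = 261 K.
Q = εσA(T⁴ − T_s⁴). T⁴ − T_s⁴ = (303)⁴ − (261)⁴ = 8.43×10^9 − 4.64×10^9 = 3.79×10^9 K⁴.
Q = 0.97 × 5.67×10⁻⁸ × 2.06 × 3.79×10^9 = 429 W.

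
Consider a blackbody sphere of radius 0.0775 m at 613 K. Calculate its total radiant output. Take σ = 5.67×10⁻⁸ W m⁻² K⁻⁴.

A = 4πr² = 4π × (0.0775)² = 0.0755 m².
P = σAT⁴ = 5.67×10⁻⁸ × 0.0755 × (613)⁴ = 5.67×10⁻⁸ × 0.0755 × 1.41×10^11.
P = 604 W.

P ≈ 604 W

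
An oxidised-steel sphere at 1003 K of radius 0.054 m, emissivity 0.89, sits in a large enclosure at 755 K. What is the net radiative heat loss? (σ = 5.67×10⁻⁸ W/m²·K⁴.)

Q ≈ 1270 W

A = 4πr² = 4π × (0.054)² = 0.0366 m².
Q = εσA(T⁴ − T_s⁴). T⁴ − T_s⁴ = (1003)⁴ − (755)⁴ = 1.01×10^12 − 3.25×10^11 = 6.87×10^11 K⁴.
Q = 0.89 × 5.67×10⁻⁸ × 0.0366 × 6.87×10^11 = 1270 W.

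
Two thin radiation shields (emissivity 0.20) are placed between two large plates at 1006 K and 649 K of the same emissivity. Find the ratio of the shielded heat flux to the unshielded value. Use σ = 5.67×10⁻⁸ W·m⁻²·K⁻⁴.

With N identical shields there are N+1 = 3 gaps in series, each with the same radiative resistance, so the flux falls to 1/(N+1) of its unshielded value.

ratio ≈ 0.333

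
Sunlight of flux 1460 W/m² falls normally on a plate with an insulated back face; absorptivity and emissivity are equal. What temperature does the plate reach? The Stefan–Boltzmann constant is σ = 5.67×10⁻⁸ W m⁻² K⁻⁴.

Absorbed flux αS = emitted flux εσT⁴ (one radiating face); with α = ε, T = (S/σ)^(1/4).
T = (1460 / 5.67×10⁻⁸)^(1/4) = (2.57×10^10)^(1/4).
T = 401 K.

T ≈ 401 K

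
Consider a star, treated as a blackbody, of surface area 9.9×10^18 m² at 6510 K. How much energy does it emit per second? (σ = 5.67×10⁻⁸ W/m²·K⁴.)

P = σAT⁴ = 5.67×10⁻⁸ × 9.90×10^18 × (6510)⁴ = 5.67×10⁻⁸ × 9.90×10^18 × 1.80×10^15.
P = 1.01×10^27 W.

P ≈ 1.01×10^27 W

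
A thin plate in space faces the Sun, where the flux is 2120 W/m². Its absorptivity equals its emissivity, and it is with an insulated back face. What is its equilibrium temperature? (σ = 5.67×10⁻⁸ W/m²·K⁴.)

T ≈ 440 K

Absorbed flux αS = emitted flux εσT⁴ (one radiating face); with α = ε, T = (S/σ)^(1/4).
T = (2120 / 5.67×10⁻⁸)^(1/4) = (3.74×10^10)^(1/4).
T = 440 K.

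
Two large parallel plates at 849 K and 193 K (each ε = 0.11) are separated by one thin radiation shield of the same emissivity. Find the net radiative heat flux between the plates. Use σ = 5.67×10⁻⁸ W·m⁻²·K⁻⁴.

Each of the 2 gaps contributes resistance (2/ε − 1) = 2/0.11 − 1 = 17.18; total = 34.36.
q = σ(T₁⁴ − T₂⁴) / 34.36 = 5.67×10⁻⁸ × 5.18×10^11 / 34.36 = 855 W/m².

q ≈ 855 W/m²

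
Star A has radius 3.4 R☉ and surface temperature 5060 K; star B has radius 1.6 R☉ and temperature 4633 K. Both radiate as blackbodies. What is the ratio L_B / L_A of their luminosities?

L_B/L_A ≈ 0.156

L = 4πR²σT⁴ ∝ R²T⁴, so L_B/L_A = (1.6/3.4)² × (4633/5060)⁴ = 0.221 × 0.703 = 0.156.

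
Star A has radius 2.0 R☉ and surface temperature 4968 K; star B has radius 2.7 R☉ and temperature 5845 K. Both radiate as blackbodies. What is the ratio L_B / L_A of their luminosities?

L_B/L_A ≈ 3.49

L = 4πR²σT⁴ ∝ R²T⁴, so L_B/L_A = (2.7/2.0)² × (5845/4968)⁴ = 1.82 × 1.92 = 3.49.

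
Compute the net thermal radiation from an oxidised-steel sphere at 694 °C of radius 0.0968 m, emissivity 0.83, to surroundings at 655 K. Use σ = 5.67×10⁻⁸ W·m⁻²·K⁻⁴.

A = 4πr² = 4π × (0.0968)² = 0.118 m².
Convert: 694 °C = 967 K.
Q = εσA(T⁴ − T_s⁴). T⁴ − T_s⁴ = (967)⁴ − (655)⁴ = 8.74×10^11 − 1.84×10^11 = 6.90×10^11 K⁴.
Q = 0.83 × 5.67×10⁻⁸ × 0.118 × 6.90×10^11 = 3830 W.

Q ≈ 3830 W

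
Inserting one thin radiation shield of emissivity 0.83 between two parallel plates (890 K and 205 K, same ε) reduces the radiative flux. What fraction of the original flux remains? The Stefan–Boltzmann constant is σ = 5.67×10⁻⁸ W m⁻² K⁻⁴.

ratio ≈ 0.500

With N identical shields there are N+1 = 2 gaps in series, each with the same radiative resistance, so the flux falls to 1/(N+1) of its unshielded value.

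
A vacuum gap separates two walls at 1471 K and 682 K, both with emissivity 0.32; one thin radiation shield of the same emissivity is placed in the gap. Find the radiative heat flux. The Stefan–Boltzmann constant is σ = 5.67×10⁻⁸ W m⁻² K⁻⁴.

Each of the 2 gaps contributes resistance (2/ε − 1) = 2/0.32 − 1 = 5.250; total = 10.50.
q = σ(T₁⁴ − T₂⁴) / 10.50 = 5.67×10⁻⁸ × 4.47×10^12 / 10.50 = 24100 W/m².

q ≈ 24100 W/m²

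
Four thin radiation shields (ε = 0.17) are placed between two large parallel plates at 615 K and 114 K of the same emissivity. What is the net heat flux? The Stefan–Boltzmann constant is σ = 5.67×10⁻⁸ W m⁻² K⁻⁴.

Each of the 5 gaps contributes resistance (2/ε − 1) = 2/0.17 − 1 = 10.76; total = 53.82.
q = σ(T₁⁴ − T₂⁴) / 53.82 = 5.67×10⁻⁸ × 1.43×10^11 / 53.82 = 151 W/m².

q ≈ 151 W/m²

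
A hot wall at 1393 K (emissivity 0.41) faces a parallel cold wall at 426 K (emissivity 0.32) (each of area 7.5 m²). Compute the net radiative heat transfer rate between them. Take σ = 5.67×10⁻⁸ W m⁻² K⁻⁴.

For two large parallel gray plates, q = σ(T₁⁴ − T₂⁴) / (1/ε₁ + 1/ε₂ − 1).
1/ε₁ + 1/ε₂ − 1 = 1/0.41 + 1/0.32 − 1 = 4.564.
T₁⁴ − T₂⁴ = 3.77×10^12 − 3.29×10^10 = 3.73×10^12 K⁴.
q = 5.67×10⁻⁸ × 3.73×10^12 / 4.564 = 46400 W/m².
Q = q·A = 46400 × 7.5 = 3.48×10^5 W.

Q ≈ 3.48×10^5 W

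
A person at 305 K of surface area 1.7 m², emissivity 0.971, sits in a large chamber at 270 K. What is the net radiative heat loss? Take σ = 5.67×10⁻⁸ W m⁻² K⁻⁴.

Q = εσA(T⁴ − T_s⁴). T⁴ − T_s⁴ = (305)⁴ − (270)⁴ = 8.65×10^9 − 5.31×10^9 = 3.34×10^9 K⁴.
Q = 0.971 × 5.67×10⁻⁸ × 1.70 × 3.34×10^9 = 313 W.

Q ≈ 313 W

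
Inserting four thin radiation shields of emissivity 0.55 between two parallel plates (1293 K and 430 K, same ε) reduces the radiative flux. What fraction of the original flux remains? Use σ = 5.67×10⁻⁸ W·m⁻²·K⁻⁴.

With N identical shields there are N+1 = 5 gaps in series, each with the same radiative resistance, so the flux falls to 1/(N+1) of its unshielded value.

ratio ≈ 0.200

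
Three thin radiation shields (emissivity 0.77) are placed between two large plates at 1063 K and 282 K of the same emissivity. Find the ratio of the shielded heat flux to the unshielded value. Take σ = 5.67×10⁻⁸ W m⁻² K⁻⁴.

ratio ≈ 0.250

With N identical shields there are N+1 = 4 gaps in series, each with the same radiative resistance, so the flux falls to 1/(N+1) of its unshielded value.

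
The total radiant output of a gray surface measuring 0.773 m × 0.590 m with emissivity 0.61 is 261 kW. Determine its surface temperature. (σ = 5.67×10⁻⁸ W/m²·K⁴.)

A = 0.773 × 0.590 = 0.456 m².
From P = εσAT⁴, T = (P / εσA)^(1/4) = (2.61×10^5 / (0.61 × 5.67×10⁻⁸ × 0.456))^(1/4).
T = (1.65×10^13)^(1/4) = 2020 K.

T ≈ 2020 K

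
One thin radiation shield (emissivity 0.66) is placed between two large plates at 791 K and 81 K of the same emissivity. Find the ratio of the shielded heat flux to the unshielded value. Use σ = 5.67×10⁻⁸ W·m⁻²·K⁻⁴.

With N identical shields there are N+1 = 2 gaps in series, each with the same radiative resistance, so the flux falls to 1/(N+1) of its unshielded value.

ratio ≈ 0.500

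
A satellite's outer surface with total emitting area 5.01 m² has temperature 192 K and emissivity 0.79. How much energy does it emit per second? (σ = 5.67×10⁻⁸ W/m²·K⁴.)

P = εσAT⁴ = 0.79 × 5.67×10⁻⁸ × 5.01 × (192)⁴ = 0.79 × 5.67×10⁻⁸ × 5.01 × 1.36×10^9.
P = 305 W.

P ≈ 305 W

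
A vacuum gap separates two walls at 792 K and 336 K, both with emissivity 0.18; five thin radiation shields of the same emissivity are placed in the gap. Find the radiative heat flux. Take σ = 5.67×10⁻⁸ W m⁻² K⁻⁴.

q ≈ 356 W/m²

Each of the 6 gaps contributes resistance (2/ε − 1) = 2/0.18 − 1 = 10.11; total = 60.67.
q = σ(T₁⁴ − T₂⁴) / 60.67 = 5.67×10⁻⁸ × 3.81×10^11 / 60.67 = 356 W/m².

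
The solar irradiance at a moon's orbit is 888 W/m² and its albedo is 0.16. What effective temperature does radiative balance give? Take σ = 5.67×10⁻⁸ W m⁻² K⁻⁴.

Power absorbed = (1−a)S·πR²; power emitted = 4πR²σT⁴. Equating and cancelling πR²:
T = ((1−a)S / 4σ)^(1/4) = (746 / (4 × 5.67×10⁻⁸))^(1/4) = (3.29×10^9)^(1/4).
T = 239 K.

T ≈ 239 K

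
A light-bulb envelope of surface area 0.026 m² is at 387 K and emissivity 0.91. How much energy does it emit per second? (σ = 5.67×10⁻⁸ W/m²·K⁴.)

P ≈ 30.1 W

P = εσAT⁴ = 0.91 × 5.67×10⁻⁸ × 0.0260 × (387)⁴ = 0.91 × 5.67×10⁻⁸ × 0.0260 × 2.24×10^10.
P = 30.1 W.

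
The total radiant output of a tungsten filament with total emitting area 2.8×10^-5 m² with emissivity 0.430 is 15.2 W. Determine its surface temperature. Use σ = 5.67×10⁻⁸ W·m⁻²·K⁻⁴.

T ≈ 2170 K

From P = εσAT⁴, T = (P / εσA)^(1/4) = (15.2 / (0.430 × 5.67×10⁻⁸ × 2.80×10^-5))^(1/4).
T = (2.23×10^13)^(1/4) = 2170 K.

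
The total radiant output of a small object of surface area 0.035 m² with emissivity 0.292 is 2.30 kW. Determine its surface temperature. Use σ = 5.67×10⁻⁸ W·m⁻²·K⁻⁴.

From P = εσAT⁴, T = (P / εσA)^(1/4) = (2300 / (0.292 × 5.67×10⁻⁸ × 0.0350))^(1/4).
T = (3.97×10^12)^(1/4) = 1410 K.

T ≈ 1410 K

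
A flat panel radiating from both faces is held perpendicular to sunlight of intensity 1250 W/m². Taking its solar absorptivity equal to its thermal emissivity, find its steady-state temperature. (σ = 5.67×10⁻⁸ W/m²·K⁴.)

T ≈ 324 K

Absorbed flux αS = emitted flux 2εσT⁴ per unit area; with α = ε this gives T = (S/2σ)^(1/4).
T = (1250 / (2 × 5.67×10⁻⁸))^(1/4) = (1.10×10^10)^(1/4).
T = 324 K.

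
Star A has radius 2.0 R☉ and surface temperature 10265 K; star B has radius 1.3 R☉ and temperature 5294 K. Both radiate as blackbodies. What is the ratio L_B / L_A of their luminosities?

L = 4πR²σT⁴ ∝ R²T⁴, so L_B/L_A = (1.3/2.0)² × (5294/10265)⁴ = 0.423 × 0.0707 = 0.0299.

L_B/L_A ≈ 0.0299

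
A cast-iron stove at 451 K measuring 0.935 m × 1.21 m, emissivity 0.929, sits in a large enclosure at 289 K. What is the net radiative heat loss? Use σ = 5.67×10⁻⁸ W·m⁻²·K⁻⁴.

Q ≈ 2050 W

A = 0.935 × 1.21 = 1.13 m².
Q = εσA(T⁴ − T_s⁴). T⁴ − T_s⁴ = (451)⁴ − (289)⁴ = 4.14×10^10 − 6.98×10^9 = 3.44×10^10 K⁴.
Q = 0.929 × 5.67×10⁻⁸ × 1.13 × 3.44×10^10 = 2050 W.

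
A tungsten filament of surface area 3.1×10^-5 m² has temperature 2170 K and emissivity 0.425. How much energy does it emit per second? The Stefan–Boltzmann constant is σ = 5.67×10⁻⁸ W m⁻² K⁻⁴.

Stefan–Boltzmann: P = εσAT⁴ = 0.425 × 5.67×10⁻⁸ × 3.10×10^-5 × (2170)⁴ = 0.425 × 5.67×10⁻⁸ × 3.10×10^-5 × 2.22×10^13.
P = 16.6 W.

P ≈ 16.6 W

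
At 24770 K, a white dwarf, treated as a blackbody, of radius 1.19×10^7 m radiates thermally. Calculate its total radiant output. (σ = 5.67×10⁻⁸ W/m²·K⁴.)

P ≈ 3.80×10^25 W

A = 4πr² = 4π × (1.19×10^7)² = 1.78×10^15 m².
P = σAT⁴ = 5.67×10⁻⁸ × 1.78×10^15 × (24770)⁴ = 5.67×10⁻⁸ × 1.78×10^15 × 3.76×10^17.
P = 3.80×10^25 W.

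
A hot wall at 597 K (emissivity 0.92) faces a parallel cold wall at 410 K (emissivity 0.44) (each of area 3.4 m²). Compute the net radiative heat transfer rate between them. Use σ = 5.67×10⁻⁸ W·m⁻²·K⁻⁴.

Q ≈ 8070 W

For two large parallel gray plates, q = σ(T₁⁴ − T₂⁴) / (1/ε₁ + 1/ε₂ − 1).
1/ε₁ + 1/ε₂ − 1 = 1/0.92 + 1/0.44 − 1 = 2.360.
T₁⁴ − T₂⁴ = 1.27×10^11 − 2.83×10^10 = 9.88×10^10 K⁴.
q = 5.67×10⁻⁸ × 9.88×10^10 / 2.360 = 2370 W/m².
Q = q·A = 2370 × 3.4 = 8070 W.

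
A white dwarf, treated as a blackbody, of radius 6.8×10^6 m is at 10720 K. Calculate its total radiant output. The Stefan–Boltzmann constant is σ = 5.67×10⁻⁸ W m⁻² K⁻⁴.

P ≈ 4.35×10^23 W

A = 4πr² = 4π × (6.8×10^6)² = 5.81×10^14 m².
P = σAT⁴ = 5.67×10⁻⁸ × 5.81×10^14 × (10720)⁴ = 5.67×10⁻⁸ × 5.81×10^14 × 1.32×10^16.
P = 4.35×10^23 W.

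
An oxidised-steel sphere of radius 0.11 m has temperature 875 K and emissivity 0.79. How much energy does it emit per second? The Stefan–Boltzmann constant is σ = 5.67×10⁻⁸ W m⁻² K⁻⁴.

P ≈ 3990 W

A = 4πr² = 4π × (0.11)² = 0.152 m².
P = εσAT⁴ = 0.79 × 5.67×10⁻⁸ × 0.152 × (875)⁴ = 0.79 × 5.67×10⁻⁸ × 0.152 × 5.86×10^11.
P = 3990 W.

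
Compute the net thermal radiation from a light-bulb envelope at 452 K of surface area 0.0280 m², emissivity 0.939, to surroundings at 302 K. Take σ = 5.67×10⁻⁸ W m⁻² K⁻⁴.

Q ≈ 49.8 W

Q = εσA(T⁴ − T_s⁴). T⁴ − T_s⁴ = (452)⁴ − (302)⁴ = 4.17×10^10 − 8.32×10^9 = 3.34×10^10 K⁴.
Q = 0.939 × 5.67×10⁻⁸ × 0.0280 × 3.34×10^10 = 49.8 W.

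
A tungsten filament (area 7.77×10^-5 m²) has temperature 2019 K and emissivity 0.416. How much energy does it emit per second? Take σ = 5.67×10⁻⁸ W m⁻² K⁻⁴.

P = εσAT⁴ = 0.416 × 5.67×10⁻⁸ × 7.77×10^-5 × (2019)⁴ = 0.416 × 5.67×10⁻⁸ × 7.77×10^-5 × 1.66×10^13.
P = 30.5 W.

P ≈ 30.5 W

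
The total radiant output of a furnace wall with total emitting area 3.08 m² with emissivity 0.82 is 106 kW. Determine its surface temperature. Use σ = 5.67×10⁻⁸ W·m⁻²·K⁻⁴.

T ≈ 928 K

From P = εσAT⁴, T = (P / εσA)^(1/4) = (1.06×10^5 / (0.82 × 5.67×10⁻⁸ × 3.08))^(1/4).
T = (7.40×10^11)^(1/4) = 928 K.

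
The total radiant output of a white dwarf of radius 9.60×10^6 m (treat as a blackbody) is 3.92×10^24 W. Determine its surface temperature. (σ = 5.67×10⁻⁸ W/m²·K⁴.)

A = 4πr² = 4π × (9.60×10^6)² = 1.16×10^15 m².
From P = σAT⁴, T = (P / σA)^(1/4) = (3.92×10^24 / (5.67×10⁻⁸ × 1.16×10^15))^(1/4).
T = (5.97×10^16)^(1/4) = 15600 K.

T ≈ 15600 K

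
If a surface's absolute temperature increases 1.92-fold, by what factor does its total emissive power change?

factor ≈ 13.6

P ∝ T⁴, so the power scales as (1.92)⁴ = 13.6.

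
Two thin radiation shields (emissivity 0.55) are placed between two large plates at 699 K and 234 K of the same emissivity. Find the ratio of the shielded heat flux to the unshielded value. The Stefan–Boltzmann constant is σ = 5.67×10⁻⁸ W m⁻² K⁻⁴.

With N identical shields there are N+1 = 3 gaps in series, each with the same radiative resistance, so the flux falls to 1/(N+1) of its unshielded value.

ratio ≈ 0.333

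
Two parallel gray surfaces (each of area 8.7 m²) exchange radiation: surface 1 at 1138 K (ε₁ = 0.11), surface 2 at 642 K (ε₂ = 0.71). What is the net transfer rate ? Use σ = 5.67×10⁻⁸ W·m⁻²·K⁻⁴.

For two large parallel gray plates, q = σ(T₁⁴ − T₂⁴) / (1/ε₁ + 1/ε₂ − 1).
1/ε₁ + 1/ε₂ − 1 = 1/0.11 + 1/0.71 − 1 = 9.499.
T₁⁴ − T₂⁴ = 1.68×10^12 − 1.70×10^11 = 1.51×10^12 K⁴.
q = 5.67×10⁻⁸ × 1.51×10^12 / 9.499 = 9000 W/m².
Q = q·A = 9000 × 8.7 = 78300 W.

Q ≈ 78300 W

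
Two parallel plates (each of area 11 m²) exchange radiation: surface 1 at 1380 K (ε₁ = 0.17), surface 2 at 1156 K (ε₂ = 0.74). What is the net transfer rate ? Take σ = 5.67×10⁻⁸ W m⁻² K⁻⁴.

For two large parallel gray plates, q = σ(T₁⁴ − T₂⁴) / (1/ε₁ + 1/ε₂ − 1).
1/ε₁ + 1/ε₂ − 1 = 1/0.17 + 1/0.74 − 1 = 6.234.
T₁⁴ − T₂⁴ = 3.63×10^12 − 1.79×10^12 = 1.84×10^12 K⁴.
q = 5.67×10⁻⁸ × 1.84×10^12 / 6.234 = 16700 W/m².
Q = q·A = 16700 × 11 = 1.84×10^5 W.

Q ≈ 1.84×10^5 W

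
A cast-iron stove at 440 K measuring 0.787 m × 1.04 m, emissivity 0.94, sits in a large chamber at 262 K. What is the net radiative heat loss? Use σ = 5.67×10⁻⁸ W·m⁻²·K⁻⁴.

A = 0.787 × 1.04 = 0.818 m².
Q = εσA(T⁴ − T_s⁴). T⁴ − T_s⁴ = (440)⁴ − (262)⁴ = 3.75×10^10 − 4.71×10^9 = 3.28×10^10 K⁴.
Q = 0.94 × 5.67×10⁻⁸ × 0.818 × 3.28×10^10 = 1430 W.

Q ≈ 1430 W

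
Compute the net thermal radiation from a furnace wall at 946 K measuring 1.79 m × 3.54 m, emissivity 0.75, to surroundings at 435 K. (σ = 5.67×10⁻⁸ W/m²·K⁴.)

A = 1.79 × 3.54 = 6.34 m².
Q = εσA(T⁴ − T_s⁴). T⁴ − T_s⁴ = (946)⁴ − (435)⁴ = 8.01×10^11 − 3.58×10^10 = 7.65×10^11 K⁴.
Q = 0.75 × 5.67×10⁻⁸ × 6.34 × 7.65×10^11 = 2.06×10^5 W.

Q ≈ 2.06×10^5 W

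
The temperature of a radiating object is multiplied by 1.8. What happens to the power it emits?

factor ≈ 10.5

P ∝ T⁴, so the power scales as (1.8)⁴ = 10.5.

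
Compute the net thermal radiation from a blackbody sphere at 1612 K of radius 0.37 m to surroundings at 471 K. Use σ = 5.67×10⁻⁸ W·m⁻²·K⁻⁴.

Q ≈ 6.54×10^5 W

A = 4πr² = 4π × (0.37)² = 1.72 m².
Q = σA(T⁴ − T_s⁴). T⁴ − T_s⁴ = (1612)⁴ − (471)⁴ = 6.75×10^12 − 4.92×10^10 = 6.70×10^12 K⁴.
Q = 5.67×10⁻⁸ × 1.72 × 6.70×10^12 = 6.54×10^5 W.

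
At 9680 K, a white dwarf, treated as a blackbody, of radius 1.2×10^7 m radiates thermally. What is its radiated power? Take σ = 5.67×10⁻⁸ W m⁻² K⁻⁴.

P ≈ 9.01×10^23 W

A = 4πr² = 4π × (1.2×10^7)² = 1.81×10^15 m².
P = σAT⁴ = 5.67×10⁻⁸ × 1.81×10^15 × (9680)⁴ = 5.67×10⁻⁸ × 1.81×10^15 × 8.78×10^15.
P = 9.01×10^23 W.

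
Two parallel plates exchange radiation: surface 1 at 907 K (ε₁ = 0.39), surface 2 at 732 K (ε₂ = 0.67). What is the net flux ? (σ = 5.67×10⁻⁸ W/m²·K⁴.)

q ≈ 7230 W/m²

For two large parallel gray plates, q = σ(T₁⁴ − T₂⁴) / (1/ε₁ + 1/ε₂ − 1).
1/ε₁ + 1/ε₂ − 1 = 1/0.39 + 1/0.67 − 1 = 3.057.
T₁⁴ − T₂⁴ = 6.77×10^11 − 2.87×10^11 = 3.90×10^11 K⁴.
q = 5.67×10⁻⁸ × 3.90×10^11 / 3.057 = 7230 W/m².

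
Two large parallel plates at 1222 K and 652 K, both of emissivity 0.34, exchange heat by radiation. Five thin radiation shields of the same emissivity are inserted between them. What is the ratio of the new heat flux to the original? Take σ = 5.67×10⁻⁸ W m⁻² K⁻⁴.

With N identical shields there are N+1 = 6 gaps in series, each with the same radiative resistance, so the flux falls to 1/(N+1) of its unshielded value.

ratio ≈ 0.167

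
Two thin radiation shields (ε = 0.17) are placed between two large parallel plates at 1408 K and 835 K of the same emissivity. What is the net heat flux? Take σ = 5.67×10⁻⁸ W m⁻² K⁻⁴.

Each of the 3 gaps contributes resistance (2/ε − 1) = 2/0.17 − 1 = 10.76; total = 32.29.
q = σ(T₁⁴ − T₂⁴) / 32.29 = 5.67×10⁻⁸ × 3.44×10^12 / 32.29 = 6050 W/m².

q ≈ 6050 W/m²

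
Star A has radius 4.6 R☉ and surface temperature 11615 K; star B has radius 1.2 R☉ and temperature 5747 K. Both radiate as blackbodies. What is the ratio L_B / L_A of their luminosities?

L_B/L_A ≈ 4.08×10^-3

L = 4πR²σT⁴ ∝ R²T⁴, so L_B/L_A = (1.2/4.6)² × (5747/11615)⁴ = 0.0681 × 0.0599 = 4.08×10^-3.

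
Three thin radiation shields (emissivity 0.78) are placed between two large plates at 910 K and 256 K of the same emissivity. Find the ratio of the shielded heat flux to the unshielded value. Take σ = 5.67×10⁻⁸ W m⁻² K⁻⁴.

With N identical shields there are N+1 = 4 gaps in series, each with the same radiative resistance, so the flux falls to 1/(N+1) of its unshielded value.

ratio ≈ 0.250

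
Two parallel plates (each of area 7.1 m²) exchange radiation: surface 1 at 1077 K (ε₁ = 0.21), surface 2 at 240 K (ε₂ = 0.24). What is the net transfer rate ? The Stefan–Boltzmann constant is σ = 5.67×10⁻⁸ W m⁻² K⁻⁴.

For two large parallel gray plates, q = σ(T₁⁴ − T₂⁴) / (1/ε₁ + 1/ε₂ − 1).
1/ε₁ + 1/ε₂ − 1 = 1/0.21 + 1/0.24 − 1 = 7.929.
T₁⁴ − T₂⁴ = 1.35×10^12 − 3.32×10^9 = 1.34×10^12 K⁴.
q = 5.67×10⁻⁸ × 1.34×10^12 / 7.929 = 9600 W/m².
Q = q·A = 9600 × 7.1 = 68100 W.

Q ≈ 68100 W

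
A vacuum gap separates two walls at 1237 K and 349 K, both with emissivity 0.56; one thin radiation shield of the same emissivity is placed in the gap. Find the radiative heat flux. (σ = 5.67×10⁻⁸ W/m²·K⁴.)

Each of the 2 gaps contributes resistance (2/ε − 1) = 2/0.56 − 1 = 2.571; total = 5.143.
q = σ(T₁⁴ − T₂⁴) / 5.143 = 5.67×10⁻⁸ × 2.33×10^12 / 5.143 = 25700 W/m².

q ≈ 25700 W/m²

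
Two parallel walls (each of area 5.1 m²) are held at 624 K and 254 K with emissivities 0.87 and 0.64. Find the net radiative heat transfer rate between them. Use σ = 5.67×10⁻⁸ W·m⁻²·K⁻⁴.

Q ≈ 24900 W

For two large parallel gray plates, q = σ(T₁⁴ − T₂⁴) / (1/ε₁ + 1/ε₂ − 1).
1/ε₁ + 1/ε₂ − 1 = 1/0.87 + 1/0.64 − 1 = 1.712.
T₁⁴ − T₂⁴ = 1.52×10^11 − 4.16×10^9 = 1.47×10^11 K⁴.
q = 5.67×10⁻⁸ × 1.47×10^11 / 1.712 = 4880 W/m².
Q = q·A = 4880 × 5.1 = 24900 W.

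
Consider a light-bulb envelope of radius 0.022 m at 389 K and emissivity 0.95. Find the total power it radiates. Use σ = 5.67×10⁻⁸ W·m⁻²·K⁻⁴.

A = 4πr² = 4π × (0.022)² = 6.08×10^-3 m².
P = εσAT⁴ = 0.95 × 5.67×10⁻⁸ × 6.08×10^-3 × (389)⁴ = 0.95 × 5.67×10⁻⁸ × 6.08×10^-3 × 2.29×10^10.
P = 7.50 W.

P ≈ 7.50 W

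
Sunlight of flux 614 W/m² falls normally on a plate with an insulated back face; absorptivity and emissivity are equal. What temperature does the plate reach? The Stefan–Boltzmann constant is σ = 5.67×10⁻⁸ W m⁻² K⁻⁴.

Absorbed flux αS = emitted flux εσT⁴ (one radiating face); with α = ε, T = (S/σ)^(1/4).
T = (614 / 5.67×10⁻⁸)^(1/4) = (1.08×10^10)^(1/4).
T = 323 K.

T ≈ 323 K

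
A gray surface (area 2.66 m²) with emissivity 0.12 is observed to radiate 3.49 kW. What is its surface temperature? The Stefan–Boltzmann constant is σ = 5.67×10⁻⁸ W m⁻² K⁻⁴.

From P = εσAT⁴, T = (P / εσA)^(1/4) = (3490 / (0.12 × 5.67×10⁻⁸ × 2.66))^(1/4).
T = (1.93×10^11)^(1/4) = 663 K.

T ≈ 663 K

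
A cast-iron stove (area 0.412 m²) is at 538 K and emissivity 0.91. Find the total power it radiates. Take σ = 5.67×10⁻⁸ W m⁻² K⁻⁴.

Stefan–Boltzmann: P = εσAT⁴ = 0.91 × 5.67×10⁻⁸ × 0.412 × (538)⁴ = 0.91 × 5.67×10⁻⁸ × 0.412 × 8.38×10^10.
P = 1780 W.

P ≈ 1780 W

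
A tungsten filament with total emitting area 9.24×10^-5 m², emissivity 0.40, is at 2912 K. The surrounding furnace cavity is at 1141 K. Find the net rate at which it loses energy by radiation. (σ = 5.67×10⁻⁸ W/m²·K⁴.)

Q ≈ 147 W

Q = εσA(T⁴ − T_s⁴). T⁴ − T_s⁴ = (2912)⁴ − (1141)⁴ = 7.19×10^13 − 1.69×10^12 = 7.02×10^13 K⁴.
Q = 0.40 × 5.67×10⁻⁸ × 9.24×10^-5 × 7.02×10^13 = 147 W.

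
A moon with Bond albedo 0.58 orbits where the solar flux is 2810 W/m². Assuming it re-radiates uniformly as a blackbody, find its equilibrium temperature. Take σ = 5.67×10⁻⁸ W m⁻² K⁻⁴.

Power absorbed = (1−a)S·πR²; power emitted = 4πR²σT⁴. Equating and cancelling πR²:
T = ((1−a)S / 4σ)^(1/4) = (1180 / (4 × 5.67×10⁻⁸))^(1/4) = (5.20×10^9)^(1/4).
T = 269 K.

T ≈ 269 K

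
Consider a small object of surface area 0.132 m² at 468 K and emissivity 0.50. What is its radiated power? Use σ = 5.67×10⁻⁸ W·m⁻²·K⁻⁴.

P = εσAT⁴ = 0.50 × 5.67×10⁻⁸ × 0.132 × (468)⁴ = 0.50 × 5.67×10⁻⁸ × 0.132 × 4.80×10^10.
P = 180 W.

P ≈ 180 W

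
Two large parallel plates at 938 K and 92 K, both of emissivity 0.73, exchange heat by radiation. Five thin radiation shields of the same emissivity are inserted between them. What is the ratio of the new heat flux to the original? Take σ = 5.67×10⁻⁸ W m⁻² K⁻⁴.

With N identical shields there are N+1 = 6 gaps in series, each with the same radiative resistance, so the flux falls to 1/(N+1) of its unshielded value.

ratio ≈ 0.167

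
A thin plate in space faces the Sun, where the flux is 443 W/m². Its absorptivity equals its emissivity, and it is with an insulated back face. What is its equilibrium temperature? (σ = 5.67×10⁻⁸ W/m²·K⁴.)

Absorbed flux αS = emitted flux εσT⁴ (one radiating face); with α = ε, T = (S/σ)^(1/4).
T = (443 / 5.67×10⁻⁸)^(1/4) = (7.81×10^9)^(1/4).
T = 297 K.

T ≈ 297 K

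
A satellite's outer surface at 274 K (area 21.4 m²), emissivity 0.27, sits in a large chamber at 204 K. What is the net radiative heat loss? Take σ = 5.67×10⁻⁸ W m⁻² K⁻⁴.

Q = εσA(T⁴ − T_s⁴). T⁴ − T_s⁴ = (274)⁴ − (204)⁴ = 5.64×10^9 − 1.73×10^9 = 3.90×10^9 K⁴.
Q = 0.27 × 5.67×10⁻⁸ × 21.4 × 3.90×10^9 = 1280 W.

Q ≈ 1280 W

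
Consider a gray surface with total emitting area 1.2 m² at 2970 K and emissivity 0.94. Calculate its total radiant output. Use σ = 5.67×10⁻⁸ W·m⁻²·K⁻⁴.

P ≈ 4.98×10^6 W

Stefan–Boltzmann: P = εσAT⁴ = 0.94 × 5.67×10⁻⁸ × 1.20 × (2970)⁴ = 0.94 × 5.67×10⁻⁸ × 1.20 × 7.78×10^13.
P = 4.98×10^6 W.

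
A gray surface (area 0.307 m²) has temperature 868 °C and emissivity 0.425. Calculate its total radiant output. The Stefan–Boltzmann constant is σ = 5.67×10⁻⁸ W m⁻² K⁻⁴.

868 °C = 1141 K.
Stefan–Boltzmann: P = εσAT⁴ = 0.425 × 5.67×10⁻⁸ × 0.307 × (1141)⁴ = 0.425 × 5.67×10⁻⁸ × 0.307 × 1.69×10^12.
P = 12500 W.

P ≈ 12500 W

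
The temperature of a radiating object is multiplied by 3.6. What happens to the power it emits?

factor ≈ 168

P ∝ T⁴, so the power scales as (3.6)⁴ = 168.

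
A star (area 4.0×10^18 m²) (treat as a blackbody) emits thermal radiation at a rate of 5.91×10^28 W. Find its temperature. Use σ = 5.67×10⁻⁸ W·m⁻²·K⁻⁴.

T ≈ 22600 K

From P = σAT⁴, T = (P / σA)^(1/4) = (5.91×10^28 / (5.67×10⁻⁸ × 4.00×10^18))^(1/4).
T = (2.61×10^17)^(1/4) = 22600 K.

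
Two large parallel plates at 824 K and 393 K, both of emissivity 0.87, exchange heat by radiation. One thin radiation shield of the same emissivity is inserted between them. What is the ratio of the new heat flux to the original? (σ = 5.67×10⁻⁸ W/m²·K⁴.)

With N identical shields there are N+1 = 2 gaps in series, each with the same radiative resistance, so the flux falls to 1/(N+1) of its unshielded value.

ratio ≈ 0.500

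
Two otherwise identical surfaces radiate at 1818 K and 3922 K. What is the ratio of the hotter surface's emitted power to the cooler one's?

ratio ≈ 21.7

P ∝ T⁴, so the ratio is (3922/1818)⁴ = (2.157)⁴ = 21.7.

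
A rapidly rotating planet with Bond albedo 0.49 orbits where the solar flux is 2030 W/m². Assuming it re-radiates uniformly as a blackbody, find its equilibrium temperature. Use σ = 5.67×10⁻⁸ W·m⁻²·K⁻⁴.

Power absorbed = (1−a)S·πR²; power emitted = 4πR²σT⁴. Equating and cancelling πR²:
T = ((1−a)S / 4σ)^(1/4) = (1040 / (4 × 5.67×10⁻⁸))^(1/4) = (4.56×10^9)^(1/4).
T = 260 K.

T ≈ 260 K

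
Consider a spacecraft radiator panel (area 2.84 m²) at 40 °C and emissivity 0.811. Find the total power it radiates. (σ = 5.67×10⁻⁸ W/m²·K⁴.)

P ≈ 1250 W

40 °C = 313 K.
P = εσAT⁴ = 0.811 × 5.67×10⁻⁸ × 2.84 × (313)⁴ = 0.811 × 5.67×10⁻⁸ × 2.84 × 9.60×10^9.
P = 1250 W.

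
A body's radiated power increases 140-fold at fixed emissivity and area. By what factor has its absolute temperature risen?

P ∝ T⁴ ⇒ T ∝ P^(1/4), so T scales by (140)^(1/4) = 3.44.

factor ≈ 3.44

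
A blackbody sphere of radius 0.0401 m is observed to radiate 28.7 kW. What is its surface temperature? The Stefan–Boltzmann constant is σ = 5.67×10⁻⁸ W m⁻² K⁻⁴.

A = 4πr² = 4π × (0.0401)² = 0.0202 m².
From P = σAT⁴, T = (P / σA)^(1/4) = (28700 / (5.67×10⁻⁸ × 0.0202))^(1/4).
T = (2.50×10^13)^(1/4) = 2240 K.

T ≈ 2240 K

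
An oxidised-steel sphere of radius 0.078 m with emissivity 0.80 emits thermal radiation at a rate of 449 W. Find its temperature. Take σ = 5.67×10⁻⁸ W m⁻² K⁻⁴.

T ≈ 600 K

A = 4πr² = 4π × (0.078)² = 0.0765 m².
From P = εσAT⁴, T = (P / εσA)^(1/4) = (449 / (0.80 × 5.67×10⁻⁸ × 0.0765))^(1/4).
T = (1.29×10^11)^(1/4) = 600 K.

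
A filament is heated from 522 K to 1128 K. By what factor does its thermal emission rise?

ratio ≈ 21.8

P ∝ T⁴, so the ratio is (1128/522)⁴ = (2.161)⁴ = 21.8.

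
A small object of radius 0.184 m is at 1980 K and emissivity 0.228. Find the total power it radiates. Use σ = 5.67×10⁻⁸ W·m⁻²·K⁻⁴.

A = 4πr² = 4π × (0.184)² = 0.425 m².
Stefan–Boltzmann: P = εσAT⁴ = 0.228 × 5.67×10⁻⁸ × 0.425 × (1980)⁴ = 0.228 × 5.67×10⁻⁸ × 0.425 × 1.54×10^13.
P = 84500 W.

P ≈ 84500 W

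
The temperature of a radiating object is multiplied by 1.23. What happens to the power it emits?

factor ≈ 2.29

P ∝ T⁴, so the power scales as (1.23)⁴ = 2.29.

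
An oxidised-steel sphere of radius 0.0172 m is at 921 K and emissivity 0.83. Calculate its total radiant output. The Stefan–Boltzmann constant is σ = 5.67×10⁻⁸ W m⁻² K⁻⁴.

A = 4πr² = 4π × (0.0172)² = 3.72×10^-3 m².
P = εσAT⁴ = 0.83 × 5.67×10⁻⁸ × 3.72×10^-3 × (921)⁴ = 0.83 × 5.67×10⁻⁸ × 3.72×10^-3 × 7.20×10^11.
P = 126 W.

P ≈ 126 W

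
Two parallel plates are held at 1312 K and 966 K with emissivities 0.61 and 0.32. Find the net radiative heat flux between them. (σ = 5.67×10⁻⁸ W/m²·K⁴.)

q ≈ 31500 W/m²

For two large parallel gray plates, q = σ(T₁⁴ − T₂⁴) / (1/ε₁ + 1/ε₂ − 1).
1/ε₁ + 1/ε₂ − 1 = 1/0.61 + 1/0.32 − 1 = 3.764.
T₁⁴ − T₂⁴ = 2.96×10^12 − 8.71×10^11 = 2.09×10^12 K⁴.
q = 5.67×10⁻⁸ × 2.09×10^12 / 3.764 = 31500 W/m².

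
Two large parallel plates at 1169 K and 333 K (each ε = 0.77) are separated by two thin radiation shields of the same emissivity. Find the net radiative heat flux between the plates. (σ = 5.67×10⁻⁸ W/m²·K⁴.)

Each of the 3 gaps contributes resistance (2/ε − 1) = 2/0.77 − 1 = 1.597; total = 4.792.
q = σ(T₁⁴ − T₂⁴) / 4.792 = 5.67×10⁻⁸ × 1.86×10^12 / 4.792 = 22000 W/m².

q ≈ 22000 W/m²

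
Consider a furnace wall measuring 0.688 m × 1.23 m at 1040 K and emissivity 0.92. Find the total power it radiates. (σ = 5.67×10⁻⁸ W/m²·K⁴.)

A = 0.688 × 1.23 = 0.846 m².
Stefan–Boltzmann: P = εσAT⁴ = 0.92 × 5.67×10⁻⁸ × 0.846 × (1040)⁴ = 0.92 × 5.67×10⁻⁸ × 0.846 × 1.17×10^12.
P = 51600 W.

P ≈ 51600 W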